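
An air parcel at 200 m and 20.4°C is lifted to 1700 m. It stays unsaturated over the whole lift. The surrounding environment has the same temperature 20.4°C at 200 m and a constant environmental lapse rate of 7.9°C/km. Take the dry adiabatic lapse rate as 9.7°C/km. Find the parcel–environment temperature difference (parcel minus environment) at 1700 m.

-2.7°C (parcel cooler than environment)

Parcel:
  200–1700 m, dry: Δz = 1.5 km ⇒ ΔT = -14.55°C; T = 5.85°C
Environment:
  200–1700 m, environment: Δz = 1.5 km ⇒ ΔT = -11.85°C; T = 8.55°C
T_parcel − T_env = 5.85 − 8.55 = -2.7°C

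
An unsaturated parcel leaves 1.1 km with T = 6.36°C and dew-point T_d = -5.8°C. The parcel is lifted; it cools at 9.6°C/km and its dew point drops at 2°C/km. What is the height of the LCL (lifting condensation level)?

2.7 km

T and T_d converge at 9.6 − 2 = 7.6°C per km
Height above start = (6.36 − (-5.8)) / 7.6 = 1.6 km
LCL altitude = 1100 m + 1600 m = 2700 m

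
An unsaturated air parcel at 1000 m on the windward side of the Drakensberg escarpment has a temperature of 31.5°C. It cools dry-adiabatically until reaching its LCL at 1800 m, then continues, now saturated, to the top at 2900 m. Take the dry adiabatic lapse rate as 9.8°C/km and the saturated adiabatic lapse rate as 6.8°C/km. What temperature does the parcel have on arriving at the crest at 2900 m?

16.18°C

From 1000 m to 1800 m (dry): cools by 9.8 × 0.8 = 7.84°C, giving 23.66°C.
From 1800 m to 2900 m (saturated): cools by 6.8 × 1.1 = 7.48°C, giving 16.18°C.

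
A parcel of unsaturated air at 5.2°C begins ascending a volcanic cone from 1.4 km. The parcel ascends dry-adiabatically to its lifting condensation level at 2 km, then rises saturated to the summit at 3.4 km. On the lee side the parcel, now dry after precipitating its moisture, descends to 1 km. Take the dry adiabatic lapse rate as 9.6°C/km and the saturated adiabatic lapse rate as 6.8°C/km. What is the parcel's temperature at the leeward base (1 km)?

From 1400 m to 2000 m (dry): cools by 9.6 × 0.6 = 5.76°C, giving -0.56°C.
From 2000 m to 3400 m (saturated): cools by 6.8 × 1.4 = 9.52°C, giving -10.08°C.
From 3400 m to 1000 m (dry descent): warms by 9.6 × 2.4 = 23.04°C, giving 12.96°C.

12.96°C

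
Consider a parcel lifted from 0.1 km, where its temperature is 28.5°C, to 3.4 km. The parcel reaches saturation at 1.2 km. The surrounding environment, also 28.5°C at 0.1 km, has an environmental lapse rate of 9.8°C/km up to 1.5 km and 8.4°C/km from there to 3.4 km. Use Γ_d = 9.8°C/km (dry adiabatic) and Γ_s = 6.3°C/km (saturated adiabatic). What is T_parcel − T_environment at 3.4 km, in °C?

Parcel:
  Dry to 1200 m: -9.8 × 1.1 km = -10.78°C, so T = 17.72°C.
  Saturated to 3400 m: -6.3 × 2.2 km = -13.86°C, so T = 3.86°C.
Environment:
  Environment, lower layer to 1500 m: -9.8 × 1.4 km = -13.72°C, so T = 14.78°C.
  Environment, upper layer to 3400 m: -8.4 × 1.9 km = -15.96°C, so T = -1.18°C.
T_parcel − T_env = 3.86 − (-1.18) = +5.04°C

+5.04°C (parcel warmer than environment)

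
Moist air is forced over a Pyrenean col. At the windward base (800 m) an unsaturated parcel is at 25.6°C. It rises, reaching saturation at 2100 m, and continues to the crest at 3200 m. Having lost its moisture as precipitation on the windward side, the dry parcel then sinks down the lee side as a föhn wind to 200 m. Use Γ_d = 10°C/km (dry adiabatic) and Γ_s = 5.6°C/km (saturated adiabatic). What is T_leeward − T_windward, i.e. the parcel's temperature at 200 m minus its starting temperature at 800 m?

800–2100 m, dry: Δz = 1.3 km ⇒ ΔT = -13°C; T = 12.6°C
2100–3200 m, saturated: Δz = 1.1 km ⇒ ΔT = -6.16°C; T = 6.44°C
3200–200 m, dry descent: Δz = 3 km ⇒ ΔT = +30°C; T = 36.44°C
Net change vs windward start: 36.44 − 25.6 = +10.84°C

+10.84°C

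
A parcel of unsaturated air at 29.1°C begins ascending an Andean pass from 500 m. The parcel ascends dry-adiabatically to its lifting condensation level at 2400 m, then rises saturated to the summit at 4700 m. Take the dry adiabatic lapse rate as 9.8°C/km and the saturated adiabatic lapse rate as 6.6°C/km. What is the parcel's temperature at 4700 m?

-4.7°C

500 → 2400 m (dry, 9.8°C/km): ΔT = -9.8 × 1.9 = -18.62°C → T = 10.48°C
2400 → 4700 m (saturated, 6.6°C/km): ΔT = -6.6 × 2.3 = -15.18°C → T = -4.7°C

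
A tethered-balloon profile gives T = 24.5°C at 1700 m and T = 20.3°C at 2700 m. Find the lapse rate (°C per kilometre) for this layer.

4.2°C/km

Γ = −ΔT/Δz = (24.5 − 20.3) / (2700 − 1700) m
  = 4.2°C / 1 km = 4.2°C/km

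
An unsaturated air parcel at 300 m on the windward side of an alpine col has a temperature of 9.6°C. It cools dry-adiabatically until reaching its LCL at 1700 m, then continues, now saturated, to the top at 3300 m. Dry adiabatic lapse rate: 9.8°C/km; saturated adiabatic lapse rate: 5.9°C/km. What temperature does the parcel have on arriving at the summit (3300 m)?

-13.56°C

From 300 m to 1700 m (dry): cools by 9.8 × 1.4 = 13.72°C, giving -4.12°C.
From 1700 m to 3300 m (saturated): cools by 5.9 × 1.6 = 9.44°C, giving -13.56°C.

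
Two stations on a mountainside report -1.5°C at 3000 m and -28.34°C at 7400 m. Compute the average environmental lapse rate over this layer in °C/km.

6.1°C/km

Γ = −ΔT/Δz = (-1.5 − (-28.34)) / (7400 − 3000) m
  = 26.84°C / 4.4 km = 6.1°C/km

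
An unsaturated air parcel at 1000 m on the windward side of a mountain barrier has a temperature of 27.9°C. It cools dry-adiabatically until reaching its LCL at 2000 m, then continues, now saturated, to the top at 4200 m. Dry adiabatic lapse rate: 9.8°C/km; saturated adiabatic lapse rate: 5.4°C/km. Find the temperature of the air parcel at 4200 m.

6.22°C

From 1000 m to 2000 m (dry): cools by 9.8 × 1 = 9.8°C, giving 18.1°C.
From 2000 m to 4200 m (saturated): cools by 5.4 × 2.2 = 11.88°C, giving 6.22°C.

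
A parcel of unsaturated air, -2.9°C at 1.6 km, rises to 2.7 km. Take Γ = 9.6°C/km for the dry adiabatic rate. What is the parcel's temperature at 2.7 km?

-13.46°C

Dry adiabatic to 2700 m: -9.6 × 1.1 km = -10.56°C, so T = -13.46°C.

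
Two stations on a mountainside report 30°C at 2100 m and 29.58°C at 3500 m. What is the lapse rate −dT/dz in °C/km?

Γ = −ΔT/Δz = (30 − 29.58) / (3500 − 2100) m
  = 0.42°C / 1.4 km = 0.3°C/km

0.3°C/km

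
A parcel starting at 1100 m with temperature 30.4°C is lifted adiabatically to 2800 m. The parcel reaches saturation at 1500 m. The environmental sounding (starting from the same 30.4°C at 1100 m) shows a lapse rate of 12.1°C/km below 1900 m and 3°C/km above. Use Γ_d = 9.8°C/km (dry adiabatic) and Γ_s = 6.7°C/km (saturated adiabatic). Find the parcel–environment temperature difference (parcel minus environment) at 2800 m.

-0.25°C (parcel cooler than environment)

Parcel:
  Dry to 1500 m: -9.8 × 0.4 km = -3.92°C, so T = 26.48°C.
  Saturated to 2800 m: -6.7 × 1.3 km = -8.71°C, so T = 17.77°C.
Environment:
  Environment, lower layer to 1900 m: -12.1 × 0.8 km = -9.68°C, so T = 20.72°C.
  Environment, upper layer to 2800 m: -3 × 0.9 km = -2.7°C, so T = 18.02°C.
T_parcel − T_env = 17.77 − 18.02 = -0.25°C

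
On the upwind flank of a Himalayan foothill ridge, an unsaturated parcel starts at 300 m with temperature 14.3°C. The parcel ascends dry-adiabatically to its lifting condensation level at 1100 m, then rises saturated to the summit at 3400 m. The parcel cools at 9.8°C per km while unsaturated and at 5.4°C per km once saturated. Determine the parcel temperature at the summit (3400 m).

300 → 1100 m (dry, 9.8°C/km): ΔT = -9.8 × 0.8 = -7.84°C → T = 6.46°C
1100 → 3400 m (saturated, 5.4°C/km): ΔT = -5.4 × 2.3 = -12.42°C → T = -5.96°C

-5.96°C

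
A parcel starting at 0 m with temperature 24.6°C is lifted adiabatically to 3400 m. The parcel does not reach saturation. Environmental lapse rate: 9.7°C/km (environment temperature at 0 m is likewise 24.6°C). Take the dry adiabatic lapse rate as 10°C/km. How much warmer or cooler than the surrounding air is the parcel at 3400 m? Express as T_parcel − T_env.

Parcel:
  From 0 m to 3400 m (dry): cools by 10 × 3.4 = 34°C, giving -9.4°C.
Environment:
  From 0 m to 3400 m (environment): cools by 9.7 × 3.4 = 32.98°C, giving -8.38°C.
T_parcel − T_env = -9.4 − (-8.38) = -1.02°C

-1.02°C (parcel cooler than environment)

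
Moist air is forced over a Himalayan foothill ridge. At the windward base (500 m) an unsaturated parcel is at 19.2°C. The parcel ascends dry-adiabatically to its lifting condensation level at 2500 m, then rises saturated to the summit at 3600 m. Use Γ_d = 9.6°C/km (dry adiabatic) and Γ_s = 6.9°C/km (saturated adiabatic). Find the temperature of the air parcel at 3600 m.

Dry to 2500 m: -9.6 × 2 km = -19.2°C, so T = 0°C.
Saturated to 3600 m: -6.9 × 1.1 km = -7.59°C, so T = -7.59°C.

-7.59°C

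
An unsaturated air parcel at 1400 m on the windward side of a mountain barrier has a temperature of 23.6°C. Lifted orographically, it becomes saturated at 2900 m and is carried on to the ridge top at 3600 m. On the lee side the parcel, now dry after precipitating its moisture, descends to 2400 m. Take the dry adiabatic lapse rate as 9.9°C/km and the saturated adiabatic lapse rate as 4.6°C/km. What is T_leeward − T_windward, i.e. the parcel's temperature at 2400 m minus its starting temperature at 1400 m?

Dry to 2900 m: -9.9 × 1.5 km = -14.85°C, so T = 8.75°C.
Saturated to 3600 m: -4.6 × 0.7 km = -3.22°C, so T = 5.53°C.
Dry descent to 2400 m: +9.9 × 1.2 km = +11.88°C, so T = 17.41°C.
Net change vs windward start: 17.41 − 23.6 = -6.19°C

-6.19°C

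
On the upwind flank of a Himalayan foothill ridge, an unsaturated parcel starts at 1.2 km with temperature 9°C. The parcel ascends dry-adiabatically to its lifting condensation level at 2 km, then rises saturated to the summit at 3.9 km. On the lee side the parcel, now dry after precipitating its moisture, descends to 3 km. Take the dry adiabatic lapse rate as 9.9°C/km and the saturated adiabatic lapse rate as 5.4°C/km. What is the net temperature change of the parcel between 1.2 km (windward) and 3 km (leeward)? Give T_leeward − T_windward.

From 1200 m to 2000 m (dry): cools by 9.9 × 0.8 = 7.92°C, giving 1.08°C.
From 2000 m to 3900 m (saturated): cools by 5.4 × 1.9 = 10.26°C, giving -9.18°C.
From 3900 m to 3000 m (dry descent): warms by 9.9 × 0.9 = 8.91°C, giving -0.27°C.
Net change vs windward start: -0.27 − 9 = -9.27°C

-9.27°C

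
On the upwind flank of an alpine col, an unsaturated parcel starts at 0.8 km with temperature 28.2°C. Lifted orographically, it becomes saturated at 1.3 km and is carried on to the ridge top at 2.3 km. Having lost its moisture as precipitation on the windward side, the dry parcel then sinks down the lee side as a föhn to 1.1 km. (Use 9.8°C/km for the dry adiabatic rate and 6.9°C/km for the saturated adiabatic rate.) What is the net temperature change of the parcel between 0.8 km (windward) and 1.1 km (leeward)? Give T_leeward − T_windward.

Dry to 1300 m: -9.8 × 0.5 km = -4.9°C, so T = 23.3°C.
Saturated to 2300 m: -6.9 × 1 km = -6.9°C, so T = 16.4°C.
Dry descent to 1100 m: +9.8 × 1.2 km = +11.76°C, so T = 28.16°C.
Net change vs windward start: 28.16 − 28.2 = -0.04°C

-0.04°C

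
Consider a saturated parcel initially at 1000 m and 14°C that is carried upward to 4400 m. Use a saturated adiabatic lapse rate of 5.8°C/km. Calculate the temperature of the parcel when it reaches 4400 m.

1000–4400 m, saturated adiabatic: Δz = 3.4 km ⇒ ΔT = -19.72°C; T = -5.72°C

-5.72°C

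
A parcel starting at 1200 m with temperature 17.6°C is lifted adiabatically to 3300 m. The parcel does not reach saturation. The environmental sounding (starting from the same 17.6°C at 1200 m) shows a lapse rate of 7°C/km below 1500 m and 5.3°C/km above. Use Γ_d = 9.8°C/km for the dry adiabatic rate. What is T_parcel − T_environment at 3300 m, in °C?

Parcel:
  1200–3300 m, dry: Δz = 2.1 km ⇒ ΔT = -20.58°C; T = -2.98°C
Environment:
  1200–1500 m, environment, lower layer: Δz = 0.3 km ⇒ ΔT = -2.1°C; T = 15.5°C
  1500–3300 m, environment, upper layer: Δz = 1.8 km ⇒ ΔT = -9.54°C; T = 5.96°C
T_parcel − T_env = -2.98 − 5.96 = -8.94°C

-8.94°C (parcel cooler than environment)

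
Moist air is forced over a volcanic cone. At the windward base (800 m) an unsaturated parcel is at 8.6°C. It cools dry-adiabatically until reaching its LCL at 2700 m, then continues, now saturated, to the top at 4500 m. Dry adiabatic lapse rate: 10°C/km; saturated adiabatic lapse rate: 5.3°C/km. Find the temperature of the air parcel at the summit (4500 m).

800–2700 m, dry: Δz = 1.9 km ⇒ ΔT = -19°C; T = -10.4°C
2700–4500 m, saturated: Δz = 1.8 km ⇒ ΔT = -9.54°C; T = -19.94°C

-19.94°C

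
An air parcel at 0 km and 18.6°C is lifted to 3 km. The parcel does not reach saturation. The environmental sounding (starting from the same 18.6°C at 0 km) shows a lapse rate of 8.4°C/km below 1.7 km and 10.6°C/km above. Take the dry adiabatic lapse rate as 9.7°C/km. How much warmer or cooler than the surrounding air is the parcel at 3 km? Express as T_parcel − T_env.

-1.04°C (parcel cooler than environment)

Parcel:
  Dry to 3000 m: -9.7 × 3 km = -29.1°C, so T = -10.5°C.
Environment:
  Environment, lower layer to 1700 m: -8.4 × 1.7 km = -14.28°C, so T = 4.32°C.
  Environment, upper layer to 3000 m: -10.6 × 1.3 km = -13.78°C, so T = -9.46°C.
T_parcel − T_env = -10.5 − (-9.46) = -1.04°C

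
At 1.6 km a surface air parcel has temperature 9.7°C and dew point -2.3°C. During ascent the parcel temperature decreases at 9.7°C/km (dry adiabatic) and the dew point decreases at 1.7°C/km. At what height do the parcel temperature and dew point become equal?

3.1 km

T and T_d converge at 9.7 − 1.7 = 8°C per km
Height above start = (9.7 − (-2.3)) / 8 = 1.5 km
LCL altitude = 1600 m + 1500 m = 3100 m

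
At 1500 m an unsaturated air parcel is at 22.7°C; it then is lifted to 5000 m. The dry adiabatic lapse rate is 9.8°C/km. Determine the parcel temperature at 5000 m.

-11.6°C

From 1500 m to 5000 m (dry adiabatic): cools by 9.8 × 3.5 = 34.3°C, giving -11.6°C.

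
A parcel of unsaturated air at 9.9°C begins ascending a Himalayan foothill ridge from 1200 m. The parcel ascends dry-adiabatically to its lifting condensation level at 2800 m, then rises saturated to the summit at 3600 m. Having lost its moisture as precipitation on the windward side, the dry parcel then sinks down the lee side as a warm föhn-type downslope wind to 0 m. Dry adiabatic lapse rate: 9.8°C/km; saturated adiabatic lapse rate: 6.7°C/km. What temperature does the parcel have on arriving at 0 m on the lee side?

24.14°C

From 1200 m to 2800 m (dry): cools by 9.8 × 1.6 = 15.68°C, giving -5.78°C.
From 2800 m to 3600 m (saturated): cools by 6.7 × 0.8 = 5.36°C, giving -11.14°C.
From 3600 m to 0 m (dry descent): warms by 9.8 × 3.6 = 35.28°C, giving 24.14°C.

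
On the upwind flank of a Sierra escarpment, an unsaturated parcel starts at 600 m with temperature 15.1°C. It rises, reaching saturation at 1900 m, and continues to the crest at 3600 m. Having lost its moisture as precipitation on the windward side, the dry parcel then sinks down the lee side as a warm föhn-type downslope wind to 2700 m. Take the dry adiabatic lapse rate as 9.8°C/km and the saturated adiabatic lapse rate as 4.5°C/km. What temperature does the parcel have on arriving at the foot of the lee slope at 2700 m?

From 600 m to 1900 m (dry): cools by 9.8 × 1.3 = 12.74°C, giving 2.36°C.
From 1900 m to 3600 m (saturated): cools by 4.5 × 1.7 = 7.65°C, giving -5.29°C.
From 3600 m to 2700 m (dry descent): warms by 9.8 × 0.9 = 8.82°C, giving 3.53°C.

3.53°C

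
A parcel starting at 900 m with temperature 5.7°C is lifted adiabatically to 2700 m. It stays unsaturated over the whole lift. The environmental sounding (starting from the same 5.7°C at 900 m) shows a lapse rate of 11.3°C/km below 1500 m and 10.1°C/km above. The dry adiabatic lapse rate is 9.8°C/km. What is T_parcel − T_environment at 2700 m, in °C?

+1.26°C (parcel warmer than environment)

Parcel:
  900 → 2700 m (dry, 9.8°C/km): ΔT = -9.8 × 1.8 = -17.64°C → T = -11.94°C
Environment:
  900 → 1500 m (environment, lower layer, 11.3°C/km): ΔT = -11.3 × 0.6 = -6.78°C → T = -1.08°C
  1500 → 2700 m (environment, upper layer, 10.1°C/km): ΔT = -10.1 × 1.2 = -12.12°C → T = -13.2°C
T_parcel − T_env = -11.94 − (-13.2) = +1.26°C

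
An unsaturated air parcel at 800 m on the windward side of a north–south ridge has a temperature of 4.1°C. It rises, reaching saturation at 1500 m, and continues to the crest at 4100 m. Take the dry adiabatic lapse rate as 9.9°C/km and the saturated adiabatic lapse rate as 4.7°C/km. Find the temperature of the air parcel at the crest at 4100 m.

-15.05°C

Dry to 1500 m: -9.9 × 0.7 km = -6.93°C, so T = -2.83°C.
Saturated to 4100 m: -4.7 × 2.6 km = -12.22°C, so T = -15.05°C.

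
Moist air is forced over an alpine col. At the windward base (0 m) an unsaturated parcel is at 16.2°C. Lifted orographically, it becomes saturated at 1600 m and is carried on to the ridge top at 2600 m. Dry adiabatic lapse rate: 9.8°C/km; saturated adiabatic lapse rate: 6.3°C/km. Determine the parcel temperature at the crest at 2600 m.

-5.78°C

0 → 1600 m (dry, 9.8°C/km): ΔT = -9.8 × 1.6 = -15.68°C → T = 0.52°C
1600 → 2600 m (saturated, 6.3°C/km): ΔT = -6.3 × 1 = -6.3°C → T = -5.78°C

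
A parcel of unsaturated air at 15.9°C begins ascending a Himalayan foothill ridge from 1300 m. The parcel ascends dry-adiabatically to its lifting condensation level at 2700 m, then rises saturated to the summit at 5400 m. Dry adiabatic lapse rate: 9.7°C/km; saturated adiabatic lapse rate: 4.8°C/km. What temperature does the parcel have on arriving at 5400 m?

-10.64°C

Dry to 2700 m: -9.7 × 1.4 km = -13.58°C, so T = 2.32°C.
Saturated to 5400 m: -4.8 × 2.7 km = -12.96°C, so T = -10.64°C.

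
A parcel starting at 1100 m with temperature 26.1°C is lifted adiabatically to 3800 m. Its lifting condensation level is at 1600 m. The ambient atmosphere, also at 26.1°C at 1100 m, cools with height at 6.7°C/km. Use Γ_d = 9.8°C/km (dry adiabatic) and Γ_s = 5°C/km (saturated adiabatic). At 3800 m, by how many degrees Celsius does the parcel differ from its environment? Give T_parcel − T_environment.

Parcel:
  From 1100 m to 1600 m (dry): cools by 9.8 × 0.5 = 4.9°C, giving 21.2°C.
  From 1600 m to 3800 m (saturated): cools by 5 × 2.2 = 11°C, giving 10.2°C.
Environment:
  From 1100 m to 3800 m (environment): cools by 6.7 × 2.7 = 18.09°C, giving 8.01°C.
T_parcel − T_env = 10.2 − 8.01 = +2.19°C

+2.19°C (parcel warmer than environment)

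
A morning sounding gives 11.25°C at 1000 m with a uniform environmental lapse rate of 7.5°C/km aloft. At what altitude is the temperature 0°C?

Height above start = (11.25 − 0) / 7.5 = 1.5 km
Altitude = 1000 m + 1500 m = 2500 m

2500 m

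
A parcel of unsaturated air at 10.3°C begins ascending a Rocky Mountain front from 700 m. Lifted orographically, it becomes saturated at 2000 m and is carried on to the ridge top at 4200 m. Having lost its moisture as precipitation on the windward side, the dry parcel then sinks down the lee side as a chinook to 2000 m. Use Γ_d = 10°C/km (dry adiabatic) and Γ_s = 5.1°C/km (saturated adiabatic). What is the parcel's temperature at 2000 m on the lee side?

8.08°C

700 → 2000 m (dry, 10°C/km): ΔT = -10 × 1.3 = -13°C → T = -2.7°C
2000 → 4200 m (saturated, 5.1°C/km): ΔT = -5.1 × 2.2 = -11.22°C → T = -13.92°C
4200 → 2000 m (dry descent, 10°C/km): ΔT = +10 × 2.2 = +22°C → T = 8.08°C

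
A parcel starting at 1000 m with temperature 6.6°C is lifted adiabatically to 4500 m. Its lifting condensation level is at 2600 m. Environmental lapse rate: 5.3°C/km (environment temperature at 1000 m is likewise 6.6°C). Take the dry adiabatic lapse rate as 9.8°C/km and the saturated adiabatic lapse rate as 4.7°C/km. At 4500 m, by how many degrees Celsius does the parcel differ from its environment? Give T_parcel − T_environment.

Parcel:
  From 1000 m to 2600 m (dry): cools by 9.8 × 1.6 = 15.68°C, giving -9.08°C.
  From 2600 m to 4500 m (saturated): cools by 4.7 × 1.9 = 8.93°C, giving -18.01°C.
Environment:
  From 1000 m to 4500 m (environment): cools by 5.3 × 3.5 = 18.55°C, giving -11.95°C.
T_parcel − T_env = -18.01 − (-11.95) = -6.06°C

-6.06°C (parcel cooler than environment)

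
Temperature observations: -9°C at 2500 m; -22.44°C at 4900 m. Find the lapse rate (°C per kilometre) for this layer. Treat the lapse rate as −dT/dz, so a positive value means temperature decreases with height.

Γ = −ΔT/Δz = (-9 − (-22.44)) / (4900 − 2500) m
  = 13.44°C / 2.4 km = 5.6°C/km

5.6°C/km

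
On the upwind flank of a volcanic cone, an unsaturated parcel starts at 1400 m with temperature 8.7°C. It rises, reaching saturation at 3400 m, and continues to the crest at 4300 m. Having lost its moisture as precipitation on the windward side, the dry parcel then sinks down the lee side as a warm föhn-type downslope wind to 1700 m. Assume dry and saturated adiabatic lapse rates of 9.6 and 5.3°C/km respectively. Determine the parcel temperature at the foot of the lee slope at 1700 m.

1400–3400 m, dry: Δz = 2 km ⇒ ΔT = -19.2°C; T = -10.5°C
3400–4300 m, saturated: Δz = 0.9 km ⇒ ΔT = -4.77°C; T = -15.27°C
4300–1700 m, dry descent: Δz = 2.6 km ⇒ ΔT = +24.96°C; T = 9.69°C

9.69°C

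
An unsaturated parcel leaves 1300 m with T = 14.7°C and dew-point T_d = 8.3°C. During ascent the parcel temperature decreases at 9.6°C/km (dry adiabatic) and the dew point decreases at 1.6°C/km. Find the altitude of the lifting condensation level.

T and T_d converge at 9.6 − 1.6 = 8°C per km
Height above start = (14.7 − 8.3) / 8 = 0.8 km
LCL altitude = 1300 m + 800 m = 2100 m

2100 m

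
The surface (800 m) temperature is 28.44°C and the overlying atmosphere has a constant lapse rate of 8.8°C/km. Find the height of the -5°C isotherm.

Height above start = (28.44 − (-5)) / 8.8 = 3.8 km
Altitude = 800 m + 3800 m = 4600 m

4600 m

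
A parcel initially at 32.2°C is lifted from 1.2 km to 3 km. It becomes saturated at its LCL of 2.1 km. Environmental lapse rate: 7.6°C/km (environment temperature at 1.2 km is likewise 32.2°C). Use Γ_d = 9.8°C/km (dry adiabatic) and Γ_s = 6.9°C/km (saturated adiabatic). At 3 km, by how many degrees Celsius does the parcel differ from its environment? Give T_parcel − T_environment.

Parcel:
  1200–2100 m, dry: Δz = 0.9 km ⇒ ΔT = -8.82°C; T = 23.38°C
  2100–3000 m, saturated: Δz = 0.9 km ⇒ ΔT = -6.21°C; T = 17.17°C
Environment:
  1200–3000 m, environment: Δz = 1.8 km ⇒ ΔT = -13.68°C; T = 18.52°C
T_parcel − T_env = 17.17 − 18.52 = -1.35°C

-1.35°C (parcel cooler than environment)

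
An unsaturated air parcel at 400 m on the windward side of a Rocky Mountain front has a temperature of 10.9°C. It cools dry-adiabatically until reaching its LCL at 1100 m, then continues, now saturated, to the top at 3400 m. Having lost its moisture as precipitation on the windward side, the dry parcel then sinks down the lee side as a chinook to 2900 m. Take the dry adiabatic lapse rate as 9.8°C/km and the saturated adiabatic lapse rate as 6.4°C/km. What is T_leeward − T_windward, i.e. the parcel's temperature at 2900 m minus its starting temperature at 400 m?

-16.68°C

Dry to 1100 m: -9.8 × 0.7 km = -6.86°C, so T = 4.04°C.
Saturated to 3400 m: -6.4 × 2.3 km = -14.72°C, so T = -10.68°C.
Dry descent to 2900 m: +9.8 × 0.5 km = +4.9°C, so T = -5.78°C.
Net change vs windward start: -5.78 − 10.9 = -16.68°C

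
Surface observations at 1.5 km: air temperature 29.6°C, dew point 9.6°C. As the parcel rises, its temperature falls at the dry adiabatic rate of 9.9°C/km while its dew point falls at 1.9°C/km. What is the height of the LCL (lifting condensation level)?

T and T_d converge at 9.9 − 1.9 = 8°C per km
Height above start = (29.6 − 9.6) / 8 = 2.5 km
LCL altitude = 1500 m + 2500 m = 4000 m

4 km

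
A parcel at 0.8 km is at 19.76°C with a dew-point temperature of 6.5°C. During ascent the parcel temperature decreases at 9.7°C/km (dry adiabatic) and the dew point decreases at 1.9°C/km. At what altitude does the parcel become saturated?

2.5 km

T and T_d converge at 9.7 − 1.9 = 7.8°C per km
Height above start = (19.76 − 6.5) / 7.8 = 1.7 km
LCL altitude = 800 m + 1700 m = 2500 m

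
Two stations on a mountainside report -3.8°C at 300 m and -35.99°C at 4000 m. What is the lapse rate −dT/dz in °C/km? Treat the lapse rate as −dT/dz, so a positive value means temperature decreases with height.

Γ = −ΔT/Δz = (-3.8 − (-35.99)) / (4000 − 300) m
  = 32.19°C / 3.7 km = 8.7°C/km

8.7°C/km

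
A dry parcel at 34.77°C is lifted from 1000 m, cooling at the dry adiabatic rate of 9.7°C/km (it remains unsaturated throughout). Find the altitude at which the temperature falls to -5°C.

Height above start = (34.77 − (-5)) / 9.7 = 4.1 km
Altitude = 1000 m + 4100 m = 5100 m

5100 m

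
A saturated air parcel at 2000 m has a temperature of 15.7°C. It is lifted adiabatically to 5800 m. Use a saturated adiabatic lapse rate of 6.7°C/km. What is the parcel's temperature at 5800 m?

2000–5800 m, saturated adiabatic: Δz = 3.8 km ⇒ ΔT = -25.46°C; T = -9.76°C

-9.76°C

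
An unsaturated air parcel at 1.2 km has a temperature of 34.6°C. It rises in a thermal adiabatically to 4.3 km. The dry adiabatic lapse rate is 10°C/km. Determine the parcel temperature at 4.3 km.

1200 → 4300 m (dry adiabatic, 10°C/km): ΔT = -10 × 3.1 = -31°C → T = 3.6°C

3.6°C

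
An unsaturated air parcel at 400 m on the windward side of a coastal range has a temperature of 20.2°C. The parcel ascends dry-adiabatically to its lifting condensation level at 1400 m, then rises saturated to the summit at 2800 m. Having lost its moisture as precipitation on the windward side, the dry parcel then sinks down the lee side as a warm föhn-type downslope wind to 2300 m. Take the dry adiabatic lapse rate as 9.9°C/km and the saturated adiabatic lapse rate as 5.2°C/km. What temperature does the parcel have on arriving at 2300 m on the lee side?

7.97°C

400–1400 m, dry: Δz = 1 km ⇒ ΔT = -9.9°C; T = 10.3°C
1400–2800 m, saturated: Δz = 1.4 km ⇒ ΔT = -7.28°C; T = 3.02°C
2800–2300 m, dry descent: Δz = 0.5 km ⇒ ΔT = +4.95°C; T = 7.97°C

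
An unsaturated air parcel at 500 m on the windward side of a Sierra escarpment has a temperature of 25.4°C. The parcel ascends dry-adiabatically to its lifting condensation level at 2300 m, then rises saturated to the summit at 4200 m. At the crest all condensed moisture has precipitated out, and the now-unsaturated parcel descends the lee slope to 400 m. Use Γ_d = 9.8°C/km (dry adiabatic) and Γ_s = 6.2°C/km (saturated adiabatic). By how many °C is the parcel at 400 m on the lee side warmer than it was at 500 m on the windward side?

500–2300 m, dry: Δz = 1.8 km ⇒ ΔT = -17.64°C; T = 7.76°C
2300–4200 m, saturated: Δz = 1.9 km ⇒ ΔT = -11.78°C; T = -4.02°C
4200–400 m, dry descent: Δz = 3.8 km ⇒ ΔT = +37.24°C; T = 33.22°C
Net change vs windward start: 33.22 − 25.4 = +7.82°C

+7.82°C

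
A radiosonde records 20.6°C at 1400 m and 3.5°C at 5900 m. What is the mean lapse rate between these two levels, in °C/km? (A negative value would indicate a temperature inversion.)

3.8°C/km

Γ = −ΔT/Δz = (20.6 − 3.5) / (5900 − 1400) m
  = 17.1°C / 4.5 km = 3.8°C/km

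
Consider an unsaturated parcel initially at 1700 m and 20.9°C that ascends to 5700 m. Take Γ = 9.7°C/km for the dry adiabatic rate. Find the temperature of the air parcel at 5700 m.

From 1700 m to 5700 m (dry adiabatic): cools by 9.7 × 4 = 38.8°C, giving -17.9°C.

-17.9°C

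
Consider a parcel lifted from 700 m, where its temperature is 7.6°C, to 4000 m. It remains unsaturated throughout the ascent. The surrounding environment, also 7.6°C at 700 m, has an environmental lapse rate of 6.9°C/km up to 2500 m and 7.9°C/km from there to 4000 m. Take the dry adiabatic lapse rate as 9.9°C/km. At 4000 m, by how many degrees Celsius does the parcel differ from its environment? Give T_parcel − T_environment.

Parcel:
  700–4000 m, dry: Δz = 3.3 km ⇒ ΔT = -32.67°C; T = -25.07°C
Environment:
  700–2500 m, environment, lower layer: Δz = 1.8 km ⇒ ΔT = -12.42°C; T = -4.82°C
  2500–4000 m, environment, upper layer: Δz = 1.5 km ⇒ ΔT = -11.85°C; T = -16.67°C
T_parcel − T_env = -25.07 − (-16.67) = -8.4°C

-8.4°C (parcel cooler than environment)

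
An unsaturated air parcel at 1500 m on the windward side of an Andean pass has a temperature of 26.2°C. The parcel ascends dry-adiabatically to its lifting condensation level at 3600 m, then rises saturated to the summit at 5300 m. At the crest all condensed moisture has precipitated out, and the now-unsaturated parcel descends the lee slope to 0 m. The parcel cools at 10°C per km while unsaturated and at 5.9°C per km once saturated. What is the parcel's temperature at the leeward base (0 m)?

Dry to 3600 m: -10 × 2.1 km = -21°C, so T = 5.2°C.
Saturated to 5300 m: -5.9 × 1.7 km = -10.03°C, so T = -4.83°C.
Dry descent to 0 m: +10 × 5.3 km = +53°C, so T = 48.17°C.

48.17°C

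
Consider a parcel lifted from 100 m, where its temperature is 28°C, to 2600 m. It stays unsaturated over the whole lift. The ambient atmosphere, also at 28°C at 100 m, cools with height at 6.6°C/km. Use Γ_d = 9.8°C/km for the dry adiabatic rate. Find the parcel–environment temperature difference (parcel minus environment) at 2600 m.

Parcel:
  100 → 2600 m (dry, 9.8°C/km): ΔT = -9.8 × 2.5 = -24.5°C → T = 3.5°C
Environment:
  100 → 2600 m (environment, 6.6°C/km): ΔT = -6.6 × 2.5 = -16.5°C → T = 11.5°C
T_parcel − T_env = 3.5 − 11.5 = -8°C

-8°C (parcel cooler than environment)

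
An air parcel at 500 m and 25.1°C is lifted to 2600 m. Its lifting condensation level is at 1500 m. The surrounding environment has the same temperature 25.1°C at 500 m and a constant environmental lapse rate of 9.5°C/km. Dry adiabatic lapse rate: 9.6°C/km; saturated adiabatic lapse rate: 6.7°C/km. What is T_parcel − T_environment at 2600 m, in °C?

+2.98°C (parcel warmer than environment)

Parcel:
  Dry to 1500 m: -9.6 × 1 km = -9.6°C, so T = 15.5°C.
  Saturated to 2600 m: -6.7 × 1.1 km = -7.37°C, so T = 8.13°C.
Environment:
  Environment to 2600 m: -9.5 × 2.1 km = -19.95°C, so T = 5.15°C.
T_parcel − T_env = 8.13 − 5.15 = +2.98°C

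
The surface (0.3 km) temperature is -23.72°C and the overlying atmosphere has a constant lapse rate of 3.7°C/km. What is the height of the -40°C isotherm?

Height above start = (-23.72 − (-40)) / 3.7 = 4.4 km
Altitude = 300 m + 4400 m = 4700 m

4.7 km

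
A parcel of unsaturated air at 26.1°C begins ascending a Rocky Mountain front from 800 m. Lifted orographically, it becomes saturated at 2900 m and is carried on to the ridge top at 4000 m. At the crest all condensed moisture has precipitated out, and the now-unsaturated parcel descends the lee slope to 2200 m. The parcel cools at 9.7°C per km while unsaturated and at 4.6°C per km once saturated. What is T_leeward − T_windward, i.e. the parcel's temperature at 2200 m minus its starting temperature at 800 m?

-7.97°C

From 800 m to 2900 m (dry): cools by 9.7 × 2.1 = 20.37°C, giving 5.73°C.
From 2900 m to 4000 m (saturated): cools by 4.6 × 1.1 = 5.06°C, giving 0.67°C.
From 4000 m to 2200 m (dry descent): warms by 9.7 × 1.8 = 17.46°C, giving 18.13°C.
Net change vs windward start: 18.13 − 26.1 = -7.97°C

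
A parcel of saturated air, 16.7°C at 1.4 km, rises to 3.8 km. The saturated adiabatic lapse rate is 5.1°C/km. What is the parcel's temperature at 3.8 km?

4.46°C

1400 → 3800 m (saturated adiabatic, 5.1°C/km): ΔT = -5.1 × 2.4 = -12.24°C → T = 4.46°C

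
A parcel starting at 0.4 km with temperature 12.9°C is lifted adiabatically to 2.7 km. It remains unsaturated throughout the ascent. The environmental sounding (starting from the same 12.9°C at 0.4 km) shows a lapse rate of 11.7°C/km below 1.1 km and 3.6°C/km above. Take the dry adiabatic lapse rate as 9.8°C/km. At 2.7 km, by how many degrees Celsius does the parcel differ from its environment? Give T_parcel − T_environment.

Parcel:
  From 400 m to 2700 m (dry): cools by 9.8 × 2.3 = 22.54°C, giving -9.64°C.
Environment:
  From 400 m to 1100 m (environment, lower layer): cools by 11.7 × 0.7 = 8.19°C, giving 4.71°C.
  From 1100 m to 2700 m (environment, upper layer): cools by 3.6 × 1.6 = 5.76°C, giving -1.05°C.
T_parcel − T_env = -9.64 − (-1.05) = -8.59°C

-8.59°C (parcel cooler than environment)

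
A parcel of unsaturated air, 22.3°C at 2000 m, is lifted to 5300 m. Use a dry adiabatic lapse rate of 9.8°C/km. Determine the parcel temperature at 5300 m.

Dry adiabatic to 5300 m: -9.8 × 3.3 km = -32.34°C, so T = -10.04°C.

-10.04°C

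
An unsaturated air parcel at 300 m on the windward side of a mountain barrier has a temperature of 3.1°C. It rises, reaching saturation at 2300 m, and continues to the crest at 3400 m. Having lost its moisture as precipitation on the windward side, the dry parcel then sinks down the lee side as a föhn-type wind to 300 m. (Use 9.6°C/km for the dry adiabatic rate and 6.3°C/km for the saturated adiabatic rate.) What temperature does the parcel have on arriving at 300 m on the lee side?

6.73°C

From 300 m to 2300 m (dry): cools by 9.6 × 2 = 19.2°C, giving -16.1°C.
From 2300 m to 3400 m (saturated): cools by 6.3 × 1.1 = 6.93°C, giving -23.03°C.
From 3400 m to 300 m (dry descent): warms by 9.6 × 3.1 = 29.76°C, giving 6.73°C.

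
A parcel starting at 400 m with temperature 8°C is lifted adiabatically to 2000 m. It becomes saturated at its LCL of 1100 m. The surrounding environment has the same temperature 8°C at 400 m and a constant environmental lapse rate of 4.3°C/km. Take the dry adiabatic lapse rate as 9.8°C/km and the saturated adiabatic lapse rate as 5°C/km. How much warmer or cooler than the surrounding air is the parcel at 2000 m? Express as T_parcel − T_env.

-4.48°C (parcel cooler than environment)

Parcel:
  400 → 1100 m (dry, 9.8°C/km): ΔT = -9.8 × 0.7 = -6.86°C → T = 1.14°C
  1100 → 2000 m (saturated, 5°C/km): ΔT = -5 × 0.9 = -4.5°C → T = -3.36°C
Environment:
  400 → 2000 m (environment, 4.3°C/km): ΔT = -4.3 × 1.6 = -6.88°C → T = 1.12°C
T_parcel − T_env = -3.36 − 1.12 = -4.48°C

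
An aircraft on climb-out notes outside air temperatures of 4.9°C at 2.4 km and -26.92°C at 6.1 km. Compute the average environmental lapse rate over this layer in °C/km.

Γ = −ΔT/Δz = (4.9 − (-26.92)) / (6100 − 2400) m
  = 31.82°C / 3.7 km = 8.6°C/km

8.6°C/km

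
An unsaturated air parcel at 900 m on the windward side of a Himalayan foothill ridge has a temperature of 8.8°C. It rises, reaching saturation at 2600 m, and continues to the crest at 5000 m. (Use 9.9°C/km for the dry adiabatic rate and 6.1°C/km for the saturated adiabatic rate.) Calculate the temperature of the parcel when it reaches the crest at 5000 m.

-22.67°C

900–2600 m, dry: Δz = 1.7 km ⇒ ΔT = -16.83°C; T = -8.03°C
2600–5000 m, saturated: Δz = 2.4 km ⇒ ΔT = -14.64°C; T = -22.67°C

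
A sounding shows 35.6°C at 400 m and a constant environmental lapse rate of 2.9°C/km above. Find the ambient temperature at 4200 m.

400–4200 m, environmental: Δz = 3.8 km ⇒ ΔT = -11.02°C; T = 24.58°C

24.58°C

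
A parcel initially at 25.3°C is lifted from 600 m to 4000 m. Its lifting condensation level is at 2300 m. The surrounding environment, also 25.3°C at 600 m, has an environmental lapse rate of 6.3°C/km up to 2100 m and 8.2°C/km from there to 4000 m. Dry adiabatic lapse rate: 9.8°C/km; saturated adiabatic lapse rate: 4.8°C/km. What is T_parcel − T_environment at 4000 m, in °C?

Parcel:
  Dry to 2300 m: -9.8 × 1.7 km = -16.66°C, so T = 8.64°C.
  Saturated to 4000 m: -4.8 × 1.7 km = -8.16°C, so T = 0.48°C.
Environment:
  Environment, lower layer to 2100 m: -6.3 × 1.5 km = -9.45°C, so T = 15.85°C.
  Environment, upper layer to 4000 m: -8.2 × 1.9 km = -15.58°C, so T = 0.27°C.
T_parcel − T_env = 0.48 − 0.27 = +0.21°C

+0.21°C (parcel warmer than environment)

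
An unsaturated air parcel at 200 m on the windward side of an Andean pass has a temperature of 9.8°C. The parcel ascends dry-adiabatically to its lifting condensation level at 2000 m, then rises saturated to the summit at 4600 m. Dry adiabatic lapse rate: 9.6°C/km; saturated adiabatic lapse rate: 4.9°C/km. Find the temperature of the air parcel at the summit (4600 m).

-20.22°C

Dry to 2000 m: -9.6 × 1.8 km = -17.28°C, so T = -7.48°C.
Saturated to 4600 m: -4.9 × 2.6 km = -12.74°C, so T = -20.22°C.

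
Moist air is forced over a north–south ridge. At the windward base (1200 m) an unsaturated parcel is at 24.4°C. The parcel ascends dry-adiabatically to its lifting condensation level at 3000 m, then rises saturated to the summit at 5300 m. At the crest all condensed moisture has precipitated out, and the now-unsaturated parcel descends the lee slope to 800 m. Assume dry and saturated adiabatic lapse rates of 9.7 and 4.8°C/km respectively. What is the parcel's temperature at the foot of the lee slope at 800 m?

39.55°C

1200–3000 m, dry: Δz = 1.8 km ⇒ ΔT = -17.46°C; T = 6.94°C
3000–5300 m, saturated: Δz = 2.3 km ⇒ ΔT = -11.04°C; T = -4.1°C
5300–800 m, dry descent: Δz = 4.5 km ⇒ ΔT = +43.65°C; T = 39.55°C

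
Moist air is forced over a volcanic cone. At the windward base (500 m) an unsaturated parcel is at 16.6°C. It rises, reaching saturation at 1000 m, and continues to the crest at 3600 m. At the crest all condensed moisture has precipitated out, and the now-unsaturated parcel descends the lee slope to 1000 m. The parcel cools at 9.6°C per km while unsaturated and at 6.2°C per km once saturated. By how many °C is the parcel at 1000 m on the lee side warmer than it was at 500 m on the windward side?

Dry to 1000 m: -9.6 × 0.5 km = -4.8°C, so T = 11.8°C.
Saturated to 3600 m: -6.2 × 2.6 km = -16.12°C, so T = -4.32°C.
Dry descent to 1000 m: +9.6 × 2.6 km = +24.96°C, so T = 20.64°C.
Net change vs windward start: 20.64 − 16.6 = +4.04°C

+4.04°C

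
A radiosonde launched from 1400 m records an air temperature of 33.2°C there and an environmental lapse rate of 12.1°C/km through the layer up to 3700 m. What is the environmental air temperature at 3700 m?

5.37°C

Environmental to 3700 m: -12.1 × 2.3 km = -27.83°C, so T = 5.37°C.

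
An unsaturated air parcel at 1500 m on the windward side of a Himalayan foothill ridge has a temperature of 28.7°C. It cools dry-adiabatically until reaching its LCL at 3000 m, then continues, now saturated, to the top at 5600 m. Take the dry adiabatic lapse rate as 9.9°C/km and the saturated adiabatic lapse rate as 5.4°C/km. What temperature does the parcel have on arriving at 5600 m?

-0.19°C

1500 → 3000 m (dry, 9.9°C/km): ΔT = -9.9 × 1.5 = -14.85°C → T = 13.85°C
3000 → 5600 m (saturated, 5.4°C/km): ΔT = -5.4 × 2.6 = -14.04°C → T = -0.19°C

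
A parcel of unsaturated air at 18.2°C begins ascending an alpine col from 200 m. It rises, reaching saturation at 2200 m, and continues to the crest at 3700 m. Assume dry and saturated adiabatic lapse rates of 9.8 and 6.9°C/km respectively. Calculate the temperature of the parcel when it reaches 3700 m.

-11.75°C

200 → 2200 m (dry, 9.8°C/km): ΔT = -9.8 × 2 = -19.6°C → T = -1.4°C
2200 → 3700 m (saturated, 6.9°C/km): ΔT = -6.9 × 1.5 = -10.35°C → T = -11.75°C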